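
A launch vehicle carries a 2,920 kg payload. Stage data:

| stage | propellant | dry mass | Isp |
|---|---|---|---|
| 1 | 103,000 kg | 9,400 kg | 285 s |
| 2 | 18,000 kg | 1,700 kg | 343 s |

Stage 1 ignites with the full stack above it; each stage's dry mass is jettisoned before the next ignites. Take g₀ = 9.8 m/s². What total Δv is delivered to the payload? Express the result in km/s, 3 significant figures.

Ignition mass of stage 1 = 103,000+9,400 + 18,000+1,700 + 2,920 = 135,020 kg.
Stage 1: m₀ = 135,020 kg, m_f = 135,020 − 103,000 = 32,020 kg; Δv = 285×9.8×ln(4.217) = 2793.0×1.4391 ≈ 4019 m/s.
Stage 2: m₀ = 22,620 kg, m_f = 22,620 − 18,000 = 4,620 kg; Δv = 343×9.8×ln(4.896) = 3361.4×1.5884 ≈ 5339 m/s.
Total Δv = 4019 + 5339 = 9358 m/s.

Δv ≈ 9.36 km/s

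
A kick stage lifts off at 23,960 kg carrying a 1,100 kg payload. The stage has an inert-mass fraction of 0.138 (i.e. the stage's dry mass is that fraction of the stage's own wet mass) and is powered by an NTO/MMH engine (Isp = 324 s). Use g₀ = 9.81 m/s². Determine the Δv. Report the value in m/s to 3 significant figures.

Δv ≈ 5490 m/s

Stage wet mass = m₀ − payload = 23,960 − 1,100 = 22,860 kg.
Stage dry mass = ε × stage wet mass = 0.138 × 22,860 = 3,154.68 kg.
Burnout mass m_f = stage dry + payload = 3,154.68 + 1,100 = 4,254.68 kg.
v_e = Isp · g₀ = 324 × 9.81 = 3178.4 m/s.
Δv = v_e · ln(23,960/4,254.68) = 3178.4 × ln(5.631) = 3178.4 × 1.7284 ≈ 5494 m/s.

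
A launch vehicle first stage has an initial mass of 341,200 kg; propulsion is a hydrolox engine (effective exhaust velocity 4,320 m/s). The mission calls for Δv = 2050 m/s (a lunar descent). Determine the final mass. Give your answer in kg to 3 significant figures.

final mass ≈ 212000 kg

m₀/m_f = exp(Δv / v_e) = exp(2050 / 4320.0) = exp(0.4745) = 1.6073.
m_f = m₀ / 1.6073 = 341,200 / 1.6073 = 212,281 kg.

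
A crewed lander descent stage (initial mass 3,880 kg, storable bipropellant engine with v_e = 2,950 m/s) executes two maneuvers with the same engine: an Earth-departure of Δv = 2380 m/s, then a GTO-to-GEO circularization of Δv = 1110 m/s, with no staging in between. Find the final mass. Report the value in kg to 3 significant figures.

After the first burn: m = 3880 × exp(−2380/2950.0) = 3880 × 0.44629 = 1,731.61 kg.
After the second burn: m = 1,731.61 × exp(−1110/2950.0) = 1,731.61 × 0.68642 = 1,188.61 kg.

final mass ≈ 1190 kg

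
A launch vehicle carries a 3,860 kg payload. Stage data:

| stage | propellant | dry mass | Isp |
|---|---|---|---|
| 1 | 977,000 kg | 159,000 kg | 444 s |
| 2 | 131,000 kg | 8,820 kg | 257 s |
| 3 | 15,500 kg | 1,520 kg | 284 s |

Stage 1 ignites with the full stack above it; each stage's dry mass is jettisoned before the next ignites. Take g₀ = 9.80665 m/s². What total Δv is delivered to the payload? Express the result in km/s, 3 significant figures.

Ignition mass of stage 1 = 977,000+159,000 + 131,000+8,820 + 15,500+1,520 + 3,860 = 1,296,700 kg.
Stage 1: m₀ = 1,296,700 kg, m_f = 1,296,700 − 977,000 = 319,700 kg; Δv = 444×9.80665×ln(4.056) = 4354.2×1.4002 ≈ 6097 m/s.
Stage 2: m₀ = 160,700 kg, m_f = 160,700 − 131,000 = 29,700 kg; Δv = 257×9.80665×ln(5.411) = 2520.3×1.6884 ≈ 4255 m/s.
Stage 3: m₀ = 20,880 kg, m_f = 20,880 − 15,500 = 5,380 kg; Δv = 284×9.80665×ln(3.881) = 2785.1×1.3561 ≈ 3777 m/s.
Total Δv = 6097 + 4255 + 3777 = 14129 m/s.

Δv ≈ 14.1 km/s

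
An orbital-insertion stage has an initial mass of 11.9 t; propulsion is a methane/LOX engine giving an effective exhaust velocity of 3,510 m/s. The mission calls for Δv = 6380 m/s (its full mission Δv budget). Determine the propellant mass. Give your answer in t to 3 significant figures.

Rocket equation: m₀/m_f = exp(Δv / v_e) = exp(6380 / 3510.0) = exp(1.8177) = 6.1575.
m_f = 11.9 / 6.1575 = 1.9326 t, so propellant = m₀ − m_f = 11.9 − 1.9326 = 9.9674 t.

propellant mass ≈ 9.97 t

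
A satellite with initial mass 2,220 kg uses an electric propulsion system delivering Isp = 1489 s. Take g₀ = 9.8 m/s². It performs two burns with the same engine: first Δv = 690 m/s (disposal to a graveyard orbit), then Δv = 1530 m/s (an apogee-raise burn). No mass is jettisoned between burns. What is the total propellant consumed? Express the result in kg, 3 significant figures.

v_e = Isp · g₀ = 1489 × 9.8 = 14592.2 m/s.
After the first burn: m = 2220 × exp(−690/14592.2) = 2220 × 0.95382 = 2,117.48 kg.
After the second burn: m = 2,117.48 × exp(−1530/14592.2) = 2,117.48 × 0.90046 = 1,906.71 kg.
Total propellant = m₀ − m_final = 2220 − 1,906.71 = 313.29 kg.

total propellant consumed ≈ 313 kg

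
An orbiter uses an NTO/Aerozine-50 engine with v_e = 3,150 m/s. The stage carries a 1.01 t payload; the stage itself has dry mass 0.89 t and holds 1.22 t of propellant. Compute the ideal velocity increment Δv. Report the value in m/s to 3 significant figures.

m₀ = payload + dry + propellant = 1.01 + 0.89 + 1.22 = 3.12 t.
m_f = payload + dry = 1.01 + 0.89 = 1.9 t.
By the Tsiolkovsky rocket equation, Δv = v_e · ln(m₀/m_f) = 3150.0 × ln(1.642) = 3150.0 × 0.4960 ≈ 1562.3 m/s.

Δv ≈ 1560 m/s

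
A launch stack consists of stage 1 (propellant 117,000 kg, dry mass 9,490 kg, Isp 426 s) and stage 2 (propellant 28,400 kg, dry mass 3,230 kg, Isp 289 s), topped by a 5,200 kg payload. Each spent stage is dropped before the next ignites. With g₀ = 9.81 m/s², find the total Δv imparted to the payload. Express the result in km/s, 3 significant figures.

Δv ≈ 9.45 km/s

Ignition mass of stage 1 = 117,000+9,490 + 28,400+3,230 + 5,200 = 163,320 kg.
Stage 1: m₀ = 163,320 kg, m_f = 163,320 − 117,000 = 46,320 kg; Δv = 426×9.81×ln(3.526) = 4179.1×1.2601 ≈ 5266 m/s.
Stage 2: m₀ = 36,830 kg, m_f = 36,830 − 28,400 = 8,430 kg; Δv = 289×9.81×ln(4.369) = 2835.1×1.4745 ≈ 4180 m/s.
Total Δv = 5266 + 4180 = 9446 m/s.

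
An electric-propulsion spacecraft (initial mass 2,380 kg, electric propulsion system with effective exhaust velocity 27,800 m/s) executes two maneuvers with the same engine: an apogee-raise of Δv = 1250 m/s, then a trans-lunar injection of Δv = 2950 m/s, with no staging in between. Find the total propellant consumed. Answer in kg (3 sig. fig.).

After the first burn: m = 2380 × exp(−1250/27800.0) = 2380 × 0.95603 = 2,275.35 kg.
After the second burn: m = 2,275.35 × exp(−2950/27800.0) = 2,275.35 × 0.89932 = 2,046.27 kg.
Total propellant = m₀ − m_final = 2380 − 2,046.27 = 333.73 kg.

total propellant consumed ≈ 334 kg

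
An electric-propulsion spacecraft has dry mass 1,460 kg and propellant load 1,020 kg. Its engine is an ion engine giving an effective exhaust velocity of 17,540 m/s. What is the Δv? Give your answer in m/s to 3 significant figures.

Δv ≈ 9290 m/s

m₀ = m_dry + m_prop = 1,460 + 1,020 = 2,480 kg.
By the Tsiolkovsky rocket equation, Δv = v_e · ln(m₀/m_f) = 17540.0 × ln(1.699) = 17540.0 × 0.5298 ≈ 9293.1 m/s.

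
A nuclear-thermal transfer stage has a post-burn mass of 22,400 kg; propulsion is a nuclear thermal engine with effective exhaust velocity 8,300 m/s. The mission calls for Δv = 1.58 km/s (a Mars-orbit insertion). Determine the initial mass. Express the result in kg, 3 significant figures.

m₀/m_f = exp(Δv / v_e) = exp(1580 / 8300.0) = exp(0.1904) = 1.2097.
m₀ = m_f × 1.2097 = 22,400 × 1.2097 = 27,097.3 kg.

initial mass ≈ 27100 kg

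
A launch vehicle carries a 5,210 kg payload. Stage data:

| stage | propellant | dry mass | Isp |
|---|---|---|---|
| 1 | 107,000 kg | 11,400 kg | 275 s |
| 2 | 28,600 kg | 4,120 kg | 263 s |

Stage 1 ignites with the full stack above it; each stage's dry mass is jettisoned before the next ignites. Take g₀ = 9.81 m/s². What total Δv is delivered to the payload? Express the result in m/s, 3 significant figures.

Ignition mass of stage 1 = 107,000+11,400 + 28,600+4,120 + 5,210 = 156,330 kg.
Stage 1: m₀ = 156,330 kg, m_f = 156,330 − 107,000 = 49,330 kg; Δv = 275×9.81×ln(3.169) = 2697.8×1.1534 ≈ 3112 m/s.
Stage 2: m₀ = 37,930 kg, m_f = 37,930 − 28,600 = 9,330 kg; Δv = 263×9.81×ln(4.065) = 2580.0×1.4025 ≈ 3619 m/s.
Total Δv = 3112 + 3619 = 6731 m/s.

Δv ≈ 6730 m/s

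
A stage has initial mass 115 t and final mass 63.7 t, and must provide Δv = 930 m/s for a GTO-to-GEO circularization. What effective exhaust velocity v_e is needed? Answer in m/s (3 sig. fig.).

ln(m₀/m_f) = ln(115000/63700) = ln(1.805) = 0.5907.
Rocket equation: v_e = Δv / ln(m₀/m_f) = 930 / 0.5907 = 1574.3 m/s.

v_e ≈ 1570 m/s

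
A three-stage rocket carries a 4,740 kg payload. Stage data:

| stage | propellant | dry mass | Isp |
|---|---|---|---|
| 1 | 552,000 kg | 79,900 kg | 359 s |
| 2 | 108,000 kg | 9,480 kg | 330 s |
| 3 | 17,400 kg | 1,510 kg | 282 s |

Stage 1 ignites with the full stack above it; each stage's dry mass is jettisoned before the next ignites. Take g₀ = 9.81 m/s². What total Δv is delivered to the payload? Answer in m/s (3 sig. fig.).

Ignition mass of stage 1 = 552,000+79,900 + 108,000+9,480 + 17,400+1,510 + 4,740 = 773,030 kg.
Stage 1: m₀ = 773,030 kg, m_f = 773,030 − 552,000 = 221,030 kg; Δv = 359×9.81×ln(3.497) = 3521.8×1.2520 ≈ 4409 m/s.
Stage 2: m₀ = 141,130 kg, m_f = 141,130 − 108,000 = 33,130 kg; Δv = 330×9.81×ln(4.26) = 3237.3×1.4492 ≈ 4692 m/s.
Stage 3: m₀ = 23,650 kg, m_f = 23,650 − 17,400 = 6,250 kg; Δv = 282×9.81×ln(3.784) = 2766.4×1.3308 ≈ 3682 m/s.
Total Δv = 4409 + 4692 + 3682 = 12783 m/s.

Δv ≈ 12800 m/s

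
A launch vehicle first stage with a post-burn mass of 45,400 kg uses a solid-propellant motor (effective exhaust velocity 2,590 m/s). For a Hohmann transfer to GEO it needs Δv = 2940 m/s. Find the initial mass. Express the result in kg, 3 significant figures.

From the ideal rocket equation, m₀/m_f = exp(Δv / v_e) = exp(2940 / 2590.0) = exp(1.1351) = 3.1116.
m₀ = m_f × 3.1116 = 45,400 × 3.1116 = 141,267 kg.

initial mass ≈ 141000 kg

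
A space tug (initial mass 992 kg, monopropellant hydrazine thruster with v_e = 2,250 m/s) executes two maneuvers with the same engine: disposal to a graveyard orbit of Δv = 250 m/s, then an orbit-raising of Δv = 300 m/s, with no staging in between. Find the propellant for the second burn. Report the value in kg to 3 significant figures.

propellant for the second burn ≈ 111 kg

After the first burn: m = 992 × exp(−250/2250.0) = 992 × 0.89484 = 887.681 kg.
After the second burn: m = 887.681 × exp(−300/2250.0) = 887.681 × 0.87517 = 776.872 kg.
Second-burn propellant = 887.681 − 776.872 = 110.809 kg.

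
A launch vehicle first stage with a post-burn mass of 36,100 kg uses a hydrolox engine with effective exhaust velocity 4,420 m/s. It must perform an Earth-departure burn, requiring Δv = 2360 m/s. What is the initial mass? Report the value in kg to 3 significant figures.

initial mass ≈ 61600 kg

By the Tsiolkovsky rocket equation, m₀/m_f = exp(Δv / v_e) = exp(2360 / 4420.0) = exp(0.5339) = 1.7056.
m₀ = m_f × 1.7056 = 36,100 × 1.7056 = 61,572.2 kg.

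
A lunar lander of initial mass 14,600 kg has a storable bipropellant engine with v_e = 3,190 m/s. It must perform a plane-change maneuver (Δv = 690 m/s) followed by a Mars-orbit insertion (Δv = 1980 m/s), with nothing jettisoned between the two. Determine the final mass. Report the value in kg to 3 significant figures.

final mass ≈ 6320 kg

After the first burn: m = 14600 × exp(−690/3190.0) = 14600 × 0.80549 = 11,760.2 kg.
After the second burn: m = 11,760.2 × exp(−1980/3190.0) = 11,760.2 × 0.53757 = 6,321.93 kg.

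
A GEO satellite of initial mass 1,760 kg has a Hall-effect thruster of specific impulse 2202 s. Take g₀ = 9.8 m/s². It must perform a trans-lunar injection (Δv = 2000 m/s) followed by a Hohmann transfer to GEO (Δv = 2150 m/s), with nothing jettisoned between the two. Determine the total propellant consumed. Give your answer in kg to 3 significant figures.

total propellant consumed ≈ 308 kg

v_e = Isp · g₀ = 2202 × 9.8 = 21579.6 m/s.
After the first burn: m = 1760 × exp(−2000/21579.6) = 1760 × 0.91149 = 1,604.22 kg.
After the second burn: m = 1,604.22 × exp(−2150/21579.6) = 1,604.22 × 0.90517 = 1,452.09 kg.
Total propellant = m₀ − m_final = 1760 − 1,452.09 = 307.91 kg.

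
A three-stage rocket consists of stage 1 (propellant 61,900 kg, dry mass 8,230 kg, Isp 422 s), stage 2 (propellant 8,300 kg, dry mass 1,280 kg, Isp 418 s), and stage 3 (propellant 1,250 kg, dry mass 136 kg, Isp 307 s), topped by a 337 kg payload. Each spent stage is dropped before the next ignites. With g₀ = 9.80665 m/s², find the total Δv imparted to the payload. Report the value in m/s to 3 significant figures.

Ignition mass of stage 1 = 61,900+8,230 + 8,300+1,280 + 1,250+136 + 337 = 81,433 kg.
Stage 1: m₀ = 81,433 kg, m_f = 81,433 − 61,900 = 19,533 kg; Δv = 422×9.80665×ln(4.169) = 4138.4×1.4277 ≈ 5908 m/s.
Stage 2: m₀ = 11,303 kg, m_f = 11,303 − 8,300 = 3,003 kg; Δv = 418×9.80665×ln(3.764) = 4099.2×1.3255 ≈ 5433 m/s.
Stage 3: m₀ = 1,723 kg, m_f = 1,723 − 1,250 = 473 kg; Δv = 307×9.80665×ln(3.643) = 3010.6×1.2927 ≈ 3892 m/s.
Total Δv = 5908 + 5433 + 3892 = 15233 m/s.

Δv ≈ 15200 m/s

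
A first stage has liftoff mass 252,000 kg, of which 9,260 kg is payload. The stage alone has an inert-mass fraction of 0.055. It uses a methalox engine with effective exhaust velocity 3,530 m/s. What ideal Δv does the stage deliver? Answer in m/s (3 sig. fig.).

Δv ≈ 8510 m/s

Stage wet mass = m₀ − payload = 252,000 − 9,260 = 242,740 kg.
Stage dry mass = ε × stage wet mass = 0.055 × 242,740 = 13,350.7 kg.
Burnout mass m_f = stage dry + payload = 13,350.7 + 9,260 = 22,610.7 kg.
Rocket equation: Δv = v_e · ln(252,000/22,610.7) = 3530.0 × ln(11.15) = 3530.0 × 2.4110 ≈ 8511 m/s.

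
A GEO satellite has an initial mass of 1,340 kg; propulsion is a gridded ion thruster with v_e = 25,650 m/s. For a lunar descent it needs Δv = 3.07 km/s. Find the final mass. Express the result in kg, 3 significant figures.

final mass ≈ 1190 kg

By the Tsiolkovsky rocket equation, m₀/m_f = exp(Δv / v_e) = exp(3070 / 25650.0) = exp(0.1197) = 1.1271.
m_f = m₀ / 1.1271 = 1,340 / 1.1271 = 1,188.89 kg.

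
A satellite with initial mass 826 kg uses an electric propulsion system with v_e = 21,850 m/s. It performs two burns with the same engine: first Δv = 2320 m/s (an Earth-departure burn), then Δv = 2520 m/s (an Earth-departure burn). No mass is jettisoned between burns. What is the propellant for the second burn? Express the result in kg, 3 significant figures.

propellant for the second burn ≈ 80.9 kg

After the first burn: m = 826 × exp(−2320/21850.0) = 826 × 0.89926 = 742.789 kg.
After the second burn: m = 742.789 × exp(−2520/21850.0) = 742.789 × 0.89107 = 661.877 kg.
Second-burn propellant = 742.789 − 661.877 = 80.912 kg.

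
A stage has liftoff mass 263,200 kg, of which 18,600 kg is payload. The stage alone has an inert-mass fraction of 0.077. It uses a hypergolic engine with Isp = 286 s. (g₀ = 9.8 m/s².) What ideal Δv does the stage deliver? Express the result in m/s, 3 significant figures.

Stage wet mass = m₀ − payload = 263,200 − 18,600 = 244,600 kg.
Stage dry mass = ε × stage wet mass = 0.077 × 244,600 = 18,834.2 kg.
Burnout mass m_f = stage dry + payload = 18,834.2 + 18,600 = 37,434.2 kg.
v_e = Isp · g₀ = 286 × 9.8 = 2802.8 m/s.
By the Tsiolkovsky rocket equation, Δv = v_e · ln(263,200/37,434.2) = 2802.8 × ln(7.031) = 2802.8 × 1.9503 ≈ 5466 m/s.

Δv ≈ 5470 m/s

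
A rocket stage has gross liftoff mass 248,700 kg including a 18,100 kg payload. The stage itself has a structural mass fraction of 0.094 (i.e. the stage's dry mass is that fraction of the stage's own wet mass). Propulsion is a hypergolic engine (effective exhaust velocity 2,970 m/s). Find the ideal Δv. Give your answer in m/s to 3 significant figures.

Δv ≈ 5440 m/s

Stage wet mass = m₀ − payload = 248,700 − 18,100 = 230,600 kg.
Stage dry mass = ε × stage wet mass = 0.094 × 230,600 = 21,676.4 kg.
Burnout mass m_f = stage dry + payload = 21,676.4 + 18,100 = 39,776.4 kg.
From the ideal rocket equation, Δv = v_e · ln(248,700/39,776.4) = 2970.0 × ln(6.252) = 2970.0 × 1.8330 ≈ 5444 m/s.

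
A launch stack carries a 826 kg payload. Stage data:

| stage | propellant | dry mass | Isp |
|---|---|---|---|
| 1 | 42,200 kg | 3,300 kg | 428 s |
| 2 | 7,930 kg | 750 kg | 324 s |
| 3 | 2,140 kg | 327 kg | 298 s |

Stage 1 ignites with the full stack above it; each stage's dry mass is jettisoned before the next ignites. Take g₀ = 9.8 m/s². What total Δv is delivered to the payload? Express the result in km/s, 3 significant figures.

Δv ≈ 12.1 km/s

Ignition mass of stage 1 = 42,200+3,300 + 7,930+750 + 2,140+327 + 826 = 57,473 kg.
Stage 1: m₀ = 57,473 kg, m_f = 57,473 − 42,200 = 15,273 kg; Δv = 428×9.8×ln(3.763) = 4194.4×1.3252 ≈ 5559 m/s.
Stage 2: m₀ = 11,973 kg, m_f = 11,973 − 7,930 = 4,043 kg; Δv = 324×9.8×ln(2.961) = 3175.2×1.0857 ≈ 3447 m/s.
Stage 3: m₀ = 3,293 kg, m_f = 3,293 − 2,140 = 1,153 kg; Δv = 298×9.8×ln(2.856) = 2920.4×1.0494 ≈ 3065 m/s.
Total Δv = 5559 + 3447 + 3065 = 12071 m/s.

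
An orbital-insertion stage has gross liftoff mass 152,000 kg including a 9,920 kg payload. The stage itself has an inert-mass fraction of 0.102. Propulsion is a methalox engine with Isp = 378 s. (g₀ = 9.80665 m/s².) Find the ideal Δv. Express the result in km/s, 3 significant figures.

Stage wet mass = m₀ − payload = 152,000 − 9,920 = 142,080 kg.
Stage dry mass = ε × stage wet mass = 0.102 × 142,080 = 14,492.2 kg.
Burnout mass m_f = stage dry + payload = 14,492.2 + 9,920 = 24,412.2 kg.
v_e = Isp · g₀ = 378 × 9.80665 = 3706.9 m/s.
Δv = v_e · ln(152,000/24,412.2) = 3706.9 × ln(6.226) = 3706.9 × 1.8288 ≈ 6779 m/s.

Δv ≈ 6.78 km/s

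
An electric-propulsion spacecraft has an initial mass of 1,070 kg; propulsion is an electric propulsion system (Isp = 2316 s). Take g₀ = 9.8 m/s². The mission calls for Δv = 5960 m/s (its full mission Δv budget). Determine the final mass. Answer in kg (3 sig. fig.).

v_e = Isp · g₀ = 2316 × 9.8 = 22696.8 m/s.
m₀/m_f = exp(Δv / v_e) = exp(5960 / 22696.8) = exp(0.2626) = 1.3003.
m_f = m₀ / 1.3003 = 1,070 / 1.3003 = 822.887 kg.

final mass ≈ 823 kg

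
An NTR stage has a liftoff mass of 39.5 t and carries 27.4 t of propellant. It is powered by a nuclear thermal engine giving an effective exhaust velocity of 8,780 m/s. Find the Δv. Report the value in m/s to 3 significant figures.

Δv ≈ 10400 m/s

m_f = m₀ − m_prop = 39.5 − 27.4 = 12.1 t.
Δv = v_e · ln(m₀/m_f) = 8780.0 × ln(3.264) = 8780.0 × 1.1831 ≈ 10387.6 m/s.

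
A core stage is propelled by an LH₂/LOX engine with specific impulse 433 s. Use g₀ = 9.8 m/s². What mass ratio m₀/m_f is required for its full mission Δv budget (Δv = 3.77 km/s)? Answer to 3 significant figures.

v_e = Isp · g₀ = 433 × 9.8 = 4243.4 m/s.
m₀/m_f = exp(Δv / v_e) = exp(3770 / 4243.4) = exp(0.8884) = 2.4313.

mass ratio ≈ 2.43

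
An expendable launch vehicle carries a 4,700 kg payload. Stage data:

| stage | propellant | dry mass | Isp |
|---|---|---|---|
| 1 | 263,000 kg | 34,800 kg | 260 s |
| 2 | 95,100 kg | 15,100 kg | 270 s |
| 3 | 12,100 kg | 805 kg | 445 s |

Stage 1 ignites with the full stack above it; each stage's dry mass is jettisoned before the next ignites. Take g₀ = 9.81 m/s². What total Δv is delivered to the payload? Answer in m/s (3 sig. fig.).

Δv ≈ 11100 m/s

Ignition mass of stage 1 = 263,000+34,800 + 95,100+15,100 + 12,100+805 + 4,700 = 425,605 kg.
Stage 1: m₀ = 425,605 kg, m_f = 425,605 − 263,000 = 162,605 kg; Δv = 260×9.81×ln(2.617) = 2550.6×0.9622 ≈ 2454 m/s.
Stage 2: m₀ = 127,805 kg, m_f = 127,805 − 95,100 = 32,705 kg; Δv = 270×9.81×ln(3.908) = 2648.7×1.3630 ≈ 3610 m/s.
Stage 3: m₀ = 17,605 kg, m_f = 17,605 − 12,100 = 5,505 kg; Δv = 445×9.81×ln(3.198) = 4365.4×1.1625 ≈ 5075 m/s.
Total Δv = 2454 + 3610 + 5075 = 11139 m/s.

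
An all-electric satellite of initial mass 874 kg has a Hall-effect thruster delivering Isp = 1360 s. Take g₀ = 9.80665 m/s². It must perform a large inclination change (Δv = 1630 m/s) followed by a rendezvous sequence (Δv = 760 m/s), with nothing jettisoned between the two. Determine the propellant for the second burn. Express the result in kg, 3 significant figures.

propellant for the second burn ≈ 42.8 kg

v_e = Isp · g₀ = 1360 × 9.80665 = 13337.0 m/s.
After the first burn: m = 874 × exp(−1630/13337.0) = 874 × 0.88496 = 773.455 kg.
After the second burn: m = 773.455 × exp(−760/13337.0) = 773.455 × 0.94461 = 730.613 kg.
Second-burn propellant = 773.455 − 730.613 = 42.842 kg.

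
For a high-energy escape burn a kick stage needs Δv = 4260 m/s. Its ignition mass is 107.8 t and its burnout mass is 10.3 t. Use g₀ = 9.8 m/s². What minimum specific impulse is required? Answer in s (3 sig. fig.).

ln(m₀/m_f) = ln(107800/10300) = ln(10.47) = 2.3481.
Using Δv = v_e ln(m₀/m_f): v_e = Δv / ln(m₀/m_f) = 4260 / 2.3481 = 1814.2 m/s.
Isp = v_e / g₀ = 1814.2 / 9.8 = 185.1 s.

Isp ≈ 185 s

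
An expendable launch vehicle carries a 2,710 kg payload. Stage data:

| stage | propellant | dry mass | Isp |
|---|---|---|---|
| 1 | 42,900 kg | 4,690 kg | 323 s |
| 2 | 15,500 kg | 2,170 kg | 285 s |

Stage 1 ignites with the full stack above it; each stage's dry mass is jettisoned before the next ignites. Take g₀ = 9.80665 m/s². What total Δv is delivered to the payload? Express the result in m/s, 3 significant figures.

Δv ≈ 7150 m/s

Ignition mass of stage 1 = 42,900+4,690 + 15,500+2,170 + 2,710 = 67,970 kg.
Stage 1: m₀ = 67,970 kg, m_f = 67,970 − 42,900 = 25,070 kg; Δv = 323×9.80665×ln(2.711) = 3167.5×0.9974 ≈ 3159 m/s.
Stage 2: m₀ = 20,380 kg, m_f = 20,380 − 15,500 = 4,880 kg; Δv = 285×9.80665×ln(4.176) = 2794.9×1.4294 ≈ 3995 m/s.
Total Δv = 3159 + 3995 = 7154 m/s.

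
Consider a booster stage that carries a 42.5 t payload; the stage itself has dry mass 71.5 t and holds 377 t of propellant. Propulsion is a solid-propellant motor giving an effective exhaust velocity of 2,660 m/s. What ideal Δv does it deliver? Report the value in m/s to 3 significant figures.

Δv ≈ 3880 m/s

m₀ = payload + dry + propellant = 42.5 + 71.5 + 377 = 491 t.
m_f = payload + dry = 42.5 + 71.5 = 114 t.
Δv = v_e · ln(m₀/m_f) = 2660.0 × ln(4.307) = 2660.0 × 1.4602 ≈ 3884.3 m/s.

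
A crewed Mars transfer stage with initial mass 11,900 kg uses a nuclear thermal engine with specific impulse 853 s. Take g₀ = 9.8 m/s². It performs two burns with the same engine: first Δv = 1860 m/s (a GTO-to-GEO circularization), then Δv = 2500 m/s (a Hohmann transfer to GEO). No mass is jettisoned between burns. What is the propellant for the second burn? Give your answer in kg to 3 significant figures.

propellant for the second burn ≈ 2460 kg

v_e = Isp · g₀ = 853 × 9.8 = 8359.4 m/s.
After the first burn: m = 11900 × exp(−1860/8359.4) = 11900 × 0.80051 = 9,526.07 kg.
After the second burn: m = 9,526.07 × exp(−2500/8359.4) = 9,526.07 × 0.74151 = 7,063.68 kg.
Second-burn propellant = 9,526.07 − 7,063.68 = 2,462.39 kg.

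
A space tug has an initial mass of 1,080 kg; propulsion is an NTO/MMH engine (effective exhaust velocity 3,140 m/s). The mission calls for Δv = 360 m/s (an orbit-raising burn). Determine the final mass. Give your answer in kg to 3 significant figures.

Using Δv = v_e ln(m₀/m_f): m₀/m_f = exp(Δv / v_e) = exp(360 / 3140.0) = exp(0.1146) = 1.1215.
m_f = m₀ / 1.1215 = 1,080 / 1.1215 = 962.996 kg.

final mass ≈ 963 kg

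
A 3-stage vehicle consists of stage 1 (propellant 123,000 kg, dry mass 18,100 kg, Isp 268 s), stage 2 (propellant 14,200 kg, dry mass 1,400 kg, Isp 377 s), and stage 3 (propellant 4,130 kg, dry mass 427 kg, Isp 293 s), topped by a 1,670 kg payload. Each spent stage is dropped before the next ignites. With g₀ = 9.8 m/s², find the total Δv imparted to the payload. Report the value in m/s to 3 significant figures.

Δv ≈ 10700 m/s

Ignition mass of stage 1 = 123,000+18,100 + 14,200+1,400 + 4,130+427 + 1,670 = 162,927 kg.
Stage 1: m₀ = 162,927 kg, m_f = 162,927 − 123,000 = 39,927 kg; Δv = 268×9.8×ln(4.081) = 2626.4×1.4062 ≈ 3693 m/s.
Stage 2: m₀ = 21,827 kg, m_f = 21,827 − 14,200 = 7,627 kg; Δv = 377×9.8×ln(2.862) = 3694.6×1.0515 ≈ 3885 m/s.
Stage 3: m₀ = 6,227 kg, m_f = 6,227 − 4,130 = 2,097 kg; Δv = 293×9.8×ln(2.969) = 2871.4×1.0884 ≈ 3125 m/s.
Total Δv = 3693 + 3885 + 3125 = 10703 m/s.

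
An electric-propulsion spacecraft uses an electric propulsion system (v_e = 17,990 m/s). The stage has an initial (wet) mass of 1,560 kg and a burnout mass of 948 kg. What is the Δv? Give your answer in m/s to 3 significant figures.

Δv ≈ 8960 m/s

Rocket equation: Δv = v_e · ln(m₀/m_f) = 17990.0 × ln(1.646) = 17990.0 × 0.4981 ≈ 8960.6 m/s.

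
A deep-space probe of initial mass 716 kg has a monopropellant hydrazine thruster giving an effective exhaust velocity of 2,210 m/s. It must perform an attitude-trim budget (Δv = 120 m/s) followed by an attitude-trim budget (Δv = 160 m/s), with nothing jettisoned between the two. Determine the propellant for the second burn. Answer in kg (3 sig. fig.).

After the first burn: m = 716 × exp(−120/2210.0) = 716 × 0.94715 = 678.159 kg.
After the second burn: m = 678.159 × exp(−160/2210.0) = 678.159 × 0.93016 = 630.796 kg.
Second-burn propellant = 678.159 − 630.796 = 47.363 kg.

propellant for the second burn ≈ 47.4 kg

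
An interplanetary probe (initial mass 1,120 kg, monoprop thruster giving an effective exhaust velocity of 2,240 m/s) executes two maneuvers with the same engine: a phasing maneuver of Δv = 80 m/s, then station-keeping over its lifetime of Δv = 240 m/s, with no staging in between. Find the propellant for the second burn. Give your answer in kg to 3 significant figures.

After the first burn: m = 1120 × exp(−80/2240.0) = 1120 × 0.96492 = 1,080.71 kg.
After the second burn: m = 1,080.71 × exp(−240/2240.0) = 1,080.71 × 0.89840 = 970.91 kg.
Second-burn propellant = 1,080.71 − 970.91 = 109.8 kg.

propellant for the second burn ≈ 110 kg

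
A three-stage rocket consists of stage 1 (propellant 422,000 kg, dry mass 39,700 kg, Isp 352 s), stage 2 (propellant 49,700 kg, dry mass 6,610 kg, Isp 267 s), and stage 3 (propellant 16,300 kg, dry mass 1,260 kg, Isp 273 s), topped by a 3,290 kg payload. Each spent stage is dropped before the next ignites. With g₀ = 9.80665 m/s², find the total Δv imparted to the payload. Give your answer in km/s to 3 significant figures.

Ignition mass of stage 1 = 422,000+39,700 + 49,700+6,610 + 16,300+1,260 + 3,290 = 538,860 kg.
Stage 1: m₀ = 538,860 kg, m_f = 538,860 − 422,000 = 116,860 kg; Δv = 352×9.80665×ln(4.611) = 3451.9×1.5285 ≈ 5276 m/s.
Stage 2: m₀ = 77,160 kg, m_f = 77,160 − 49,700 = 27,460 kg; Δv = 267×9.80665×ln(2.81) = 2618.4×1.0332 ≈ 2705 m/s.
Stage 3: m₀ = 20,850 kg, m_f = 20,850 − 16,300 = 4,550 kg; Δv = 273×9.80665×ln(4.582) = 2677.2×1.5222 ≈ 4075 m/s.
Total Δv = 5276 + 2705 + 4075 = 12056 m/s.

Δv ≈ 12.1 km/s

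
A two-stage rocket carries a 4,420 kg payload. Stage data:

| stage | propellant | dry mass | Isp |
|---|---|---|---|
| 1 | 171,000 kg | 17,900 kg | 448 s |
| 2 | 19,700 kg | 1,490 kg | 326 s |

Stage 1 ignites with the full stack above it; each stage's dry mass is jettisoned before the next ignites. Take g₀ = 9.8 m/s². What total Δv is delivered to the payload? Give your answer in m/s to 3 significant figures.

Δv ≈ 11700 m/s

Ignition mass of stage 1 = 171,000+17,900 + 19,700+1,490 + 4,420 = 214,510 kg.
Stage 1: m₀ = 214,510 kg, m_f = 214,510 − 171,000 = 43,510 kg; Δv = 448×9.8×ln(4.93) = 4390.4×1.5954 ≈ 7004 m/s.
Stage 2: m₀ = 25,610 kg, m_f = 25,610 − 19,700 = 5,910 kg; Δv = 326×9.8×ln(4.333) = 3194.8×1.4663 ≈ 4685 m/s.
Total Δv = 7004 + 4685 = 11689 m/s.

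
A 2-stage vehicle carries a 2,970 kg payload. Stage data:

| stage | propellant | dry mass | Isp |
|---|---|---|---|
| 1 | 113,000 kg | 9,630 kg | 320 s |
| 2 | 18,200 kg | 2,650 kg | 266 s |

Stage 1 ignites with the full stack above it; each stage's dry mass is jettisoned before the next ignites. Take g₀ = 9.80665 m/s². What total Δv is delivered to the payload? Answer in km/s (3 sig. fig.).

Δv ≈ 8.40 km/s

Ignition mass of stage 1 = 113,000+9,630 + 18,200+2,650 + 2,970 = 146,450 kg.
Stage 1: m₀ = 146,450 kg, m_f = 146,450 − 113,000 = 33,450 kg; Δv = 320×9.80665×ln(4.378) = 3138.1×1.4766 ≈ 4634 m/s.
Stage 2: m₀ = 23,820 kg, m_f = 23,820 − 18,200 = 5,620 kg; Δv = 266×9.80665×ln(4.238) = 2608.6×1.4442 ≈ 3767 m/s.
Total Δv = 4634 + 3767 = 8401 m/s.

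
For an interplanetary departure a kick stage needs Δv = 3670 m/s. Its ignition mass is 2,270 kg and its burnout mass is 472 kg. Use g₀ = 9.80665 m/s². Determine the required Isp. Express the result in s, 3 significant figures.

Isp ≈ 238 s

ln(m₀/m_f) = ln(2270/472) = ln(4.809) = 1.5706.
From the ideal rocket equation, v_e = Δv / ln(m₀/m_f) = 3670 / 1.5706 = 2336.8 m/s.
Isp = v_e / g₀ = 2336.8 / 9.80665 = 238.3 s.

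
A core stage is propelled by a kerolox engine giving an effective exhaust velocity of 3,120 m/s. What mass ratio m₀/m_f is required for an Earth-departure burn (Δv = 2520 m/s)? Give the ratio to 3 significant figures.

mass ratio ≈ 2.24

By the Tsiolkovsky rocket equation, m₀/m_f = exp(Δv / v_e) = exp(2520 / 3120.0) = exp(0.8077) = 2.2427.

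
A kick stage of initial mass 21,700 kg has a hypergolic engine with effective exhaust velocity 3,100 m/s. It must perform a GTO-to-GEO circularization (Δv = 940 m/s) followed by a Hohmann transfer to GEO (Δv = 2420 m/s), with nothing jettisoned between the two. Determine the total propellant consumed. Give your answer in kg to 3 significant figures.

After the first burn: m = 21700 × exp(−940/3100.0) = 21700 × 0.73843 = 16,023.9 kg.
After the second burn: m = 16,023.9 × exp(−2420/3100.0) = 16,023.9 × 0.45811 = 7,340.71 kg.
Total propellant = m₀ − m_final = 21700 − 7,340.71 = 14,359.29 kg.

total propellant consumed ≈ 14400 kg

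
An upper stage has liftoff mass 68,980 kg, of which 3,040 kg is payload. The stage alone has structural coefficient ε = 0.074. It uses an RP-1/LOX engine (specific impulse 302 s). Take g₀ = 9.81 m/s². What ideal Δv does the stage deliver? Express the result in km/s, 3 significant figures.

Stage wet mass = m₀ − payload = 68,980 − 3,040 = 65,940 kg.
Stage dry mass = ε × stage wet mass = 0.074 × 65,940 = 4,879.56 kg.
Burnout mass m_f = stage dry + payload = 4,879.56 + 3,040 = 7,919.56 kg.
v_e = Isp · g₀ = 302 × 9.81 = 2962.6 m/s.
By the Tsiolkovsky rocket equation, Δv = v_e · ln(68,980/7,919.56) = 2962.6 × ln(8.71) = 2962.6 × 2.1645 ≈ 6413 m/s.

Δv ≈ 6.41 km/s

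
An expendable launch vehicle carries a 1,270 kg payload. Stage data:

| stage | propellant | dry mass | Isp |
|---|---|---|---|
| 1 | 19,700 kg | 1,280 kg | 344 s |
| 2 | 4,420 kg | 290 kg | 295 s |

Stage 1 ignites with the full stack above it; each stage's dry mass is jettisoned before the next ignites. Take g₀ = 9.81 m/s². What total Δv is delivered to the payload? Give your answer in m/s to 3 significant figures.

Ignition mass of stage 1 = 19,700+1,280 + 4,420+290 + 1,270 = 26,960 kg.
Stage 1: m₀ = 26,960 kg, m_f = 26,960 − 19,700 = 7,260 kg; Δv = 344×9.81×ln(3.713) = 3374.6×1.3120 ≈ 4427 m/s.
Stage 2: m₀ = 5,980 kg, m_f = 5,980 − 4,420 = 1,560 kg; Δv = 295×9.81×ln(3.833) = 2894.0×1.3437 ≈ 3889 m/s.
Total Δv = 4427 + 3889 = 8316 m/s.

Δv ≈ 8320 m/s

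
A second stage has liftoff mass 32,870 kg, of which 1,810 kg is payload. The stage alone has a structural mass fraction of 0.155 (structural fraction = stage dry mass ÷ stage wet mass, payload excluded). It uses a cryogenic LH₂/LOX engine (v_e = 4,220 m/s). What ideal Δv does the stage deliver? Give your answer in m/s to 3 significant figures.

Δv ≈ 6760 m/s

Stage wet mass = m₀ − payload = 32,870 − 1,810 = 31,060 kg.
Stage dry mass = ε × stage wet mass = 0.155 × 31,060 = 4,814.3 kg.
Burnout mass m_f = stage dry + payload = 4,814.3 + 1,810 = 6,624.3 kg.
From the ideal rocket equation, Δv = v_e · ln(32,870/6,624.3) = 4220.0 × ln(4.962) = 4220.0 × 1.6018 ≈ 6760 m/s.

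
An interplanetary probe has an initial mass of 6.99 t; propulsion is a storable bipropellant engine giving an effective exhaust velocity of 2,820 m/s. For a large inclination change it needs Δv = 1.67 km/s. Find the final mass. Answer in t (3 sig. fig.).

final mass ≈ 3.87 t

By the Tsiolkovsky rocket equation, m₀/m_f = exp(Δv / v_e) = exp(1670 / 2820.0) = exp(0.5922) = 1.8080.
m_f = m₀ / 1.8080 = 6.99 / 1.8080 = 3.86615 t.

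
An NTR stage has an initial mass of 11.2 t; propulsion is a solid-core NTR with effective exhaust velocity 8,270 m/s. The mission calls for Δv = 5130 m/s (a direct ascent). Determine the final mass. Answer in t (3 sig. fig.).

final mass ≈ 6.02 t

From the ideal rocket equation, m₀/m_f = exp(Δv / v_e) = exp(5130 / 8270.0) = exp(0.6203) = 1.8595.
m_f = m₀ / 1.8595 = 11.2 / 1.8595 = 6.02312 t.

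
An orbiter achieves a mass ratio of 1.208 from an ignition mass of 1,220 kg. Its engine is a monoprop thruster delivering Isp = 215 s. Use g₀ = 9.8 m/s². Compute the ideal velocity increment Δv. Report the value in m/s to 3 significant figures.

Δv ≈ 398 m/s

v_e = Isp · g₀ = 215 × 9.8 = 2107.0 m/s.
Δv = v_e · ln(1.208) = 2107.0 × 0.1890 ≈ 398.2 m/s.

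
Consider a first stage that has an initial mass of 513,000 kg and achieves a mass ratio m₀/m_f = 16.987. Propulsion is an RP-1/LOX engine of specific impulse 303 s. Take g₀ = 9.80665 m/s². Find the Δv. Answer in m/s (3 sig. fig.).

v_e = Isp · g₀ = 303 × 9.80665 = 2971.4 m/s.
By the Tsiolkovsky rocket equation, Δv = v_e · ln(16.987) = 2971.4 × 2.8324 ≈ 8416.4 m/s.

Δv ≈ 8420 m/s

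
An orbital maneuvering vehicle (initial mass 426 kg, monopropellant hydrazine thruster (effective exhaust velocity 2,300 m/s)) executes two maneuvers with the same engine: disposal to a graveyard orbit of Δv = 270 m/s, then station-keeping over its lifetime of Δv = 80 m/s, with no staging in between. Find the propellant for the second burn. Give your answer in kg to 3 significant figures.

propellant for the second burn ≈ 12.9 kg

After the first burn: m = 426 × exp(−270/2300.0) = 426 × 0.88924 = 378.816 kg.
After the second burn: m = 378.816 × exp(−80/2300.0) = 378.816 × 0.96582 = 365.868 kg.
Second-burn propellant = 378.816 − 365.868 = 12.948 kg.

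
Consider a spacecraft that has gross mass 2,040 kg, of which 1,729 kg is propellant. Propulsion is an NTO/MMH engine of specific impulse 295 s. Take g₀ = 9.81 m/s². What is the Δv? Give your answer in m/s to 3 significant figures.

Δv ≈ 5440 m/s

v_e = Isp · g₀ = 295 × 9.81 = 2894.0 m/s.
m_f = m₀ − m_prop = 2,040 − 1,729 = 311 kg.
Δv = v_e · ln(m₀/m_f) = 2894.0 × ln(6.559) = 2894.0 × 1.8809 ≈ 5443.3 m/s.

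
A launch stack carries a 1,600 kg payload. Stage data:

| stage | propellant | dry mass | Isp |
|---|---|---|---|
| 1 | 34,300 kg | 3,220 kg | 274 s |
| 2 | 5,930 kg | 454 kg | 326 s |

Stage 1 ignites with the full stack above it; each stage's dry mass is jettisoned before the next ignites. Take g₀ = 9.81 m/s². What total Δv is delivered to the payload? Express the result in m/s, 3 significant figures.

Ignition mass of stage 1 = 34,300+3,220 + 5,930+454 + 1,600 = 45,504 kg.
Stage 1: m₀ = 45,504 kg, m_f = 45,504 − 34,300 = 11,204 kg; Δv = 274×9.81×ln(4.061) = 2687.9×1.4015 ≈ 3767 m/s.
Stage 2: m₀ = 7,984 kg, m_f = 7,984 − 5,930 = 2,054 kg; Δv = 326×9.81×ln(3.887) = 3198.1×1.3577 ≈ 4342 m/s.
Total Δv = 3767 + 4342 = 8109 m/s.

Δv ≈ 8110 m/s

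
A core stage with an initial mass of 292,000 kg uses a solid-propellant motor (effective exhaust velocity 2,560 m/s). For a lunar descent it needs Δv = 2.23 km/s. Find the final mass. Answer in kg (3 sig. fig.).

final mass ≈ 122000 kg

m₀/m_f = exp(Δv / v_e) = exp(2230 / 2560.0) = exp(0.8711) = 2.3895.
m_f = m₀ / 2.3895 = 292,000 / 2.3895 = 122,201 kg.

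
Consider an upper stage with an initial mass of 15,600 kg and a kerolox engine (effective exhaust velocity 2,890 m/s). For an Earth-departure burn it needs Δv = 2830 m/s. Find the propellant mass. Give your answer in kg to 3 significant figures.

propellant mass ≈ 9740 kg

By the Tsiolkovsky rocket equation, m₀/m_f = exp(Δv / v_e) = exp(2830 / 2890.0) = exp(0.9792) = 2.6624.
m_f = 15,600 / 2.6624 = 5,859.38 kg, so propellant = m₀ − m_f = 15,600 − 5,859.38 = 9,740.62 kg.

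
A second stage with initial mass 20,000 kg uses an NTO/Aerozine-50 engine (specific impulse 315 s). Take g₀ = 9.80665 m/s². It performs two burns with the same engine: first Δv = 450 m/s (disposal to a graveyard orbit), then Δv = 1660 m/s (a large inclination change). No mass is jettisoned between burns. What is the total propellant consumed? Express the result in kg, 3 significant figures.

v_e = Isp · g₀ = 315 × 9.80665 = 3089.1 m/s.
After the first burn: m = 20000 × exp(−450/3089.1) = 20000 × 0.86444 = 17,288.8 kg.
After the second burn: m = 17,288.8 × exp(−1660/3089.1) = 17,288.8 × 0.58428 = 10,101.5 kg.
Total propellant = m₀ − m_final = 20000 − 10,101.5 = 9,898.5 kg.

total propellant consumed ≈ 9900 kg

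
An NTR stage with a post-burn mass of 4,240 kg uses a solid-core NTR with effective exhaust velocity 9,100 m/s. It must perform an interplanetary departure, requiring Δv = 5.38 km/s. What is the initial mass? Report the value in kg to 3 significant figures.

initial mass ≈ 7660 kg

Rocket equation: m₀/m_f = exp(Δv / v_e) = exp(5380 / 9100.0) = exp(0.5912) = 1.8062.
m₀ = m_f × 1.8062 = 4,240 × 1.8062 = 7,658.29 kg.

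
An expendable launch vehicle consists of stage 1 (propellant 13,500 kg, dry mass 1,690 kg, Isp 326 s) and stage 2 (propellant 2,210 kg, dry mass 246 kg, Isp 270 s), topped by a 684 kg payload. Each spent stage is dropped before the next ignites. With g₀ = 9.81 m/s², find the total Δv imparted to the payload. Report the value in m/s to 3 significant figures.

Δv ≈ 7490 m/s

Ignition mass of stage 1 = 13,500+1,690 + 2,210+246 + 684 = 18,330 kg.
Stage 1: m₀ = 18,330 kg, m_f = 18,330 − 13,500 = 4,830 kg; Δv = 326×9.81×ln(3.795) = 3198.1×1.3337 ≈ 4265 m/s.
Stage 2: m₀ = 3,140 kg, m_f = 3,140 − 2,210 = 930 kg; Δv = 270×9.81×ln(3.376) = 2648.7×1.2168 ≈ 3223 m/s.
Total Δv = 4265 + 3223 = 7488 m/s.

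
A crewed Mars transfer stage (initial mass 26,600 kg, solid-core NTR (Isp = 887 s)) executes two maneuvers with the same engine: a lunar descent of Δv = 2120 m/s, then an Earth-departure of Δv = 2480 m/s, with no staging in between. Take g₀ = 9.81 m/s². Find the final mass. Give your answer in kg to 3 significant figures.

final mass ≈ 15700 kg

v_e = Isp · g₀ = 887 × 9.81 = 8701.5 m/s.
After the first burn: m = 26600 × exp(−2120/8701.5) = 26600 × 0.78377 = 20,848.3 kg.
After the second burn: m = 20,848.3 × exp(−2480/8701.5) = 20,848.3 × 0.75201 = 15,678.1 kg.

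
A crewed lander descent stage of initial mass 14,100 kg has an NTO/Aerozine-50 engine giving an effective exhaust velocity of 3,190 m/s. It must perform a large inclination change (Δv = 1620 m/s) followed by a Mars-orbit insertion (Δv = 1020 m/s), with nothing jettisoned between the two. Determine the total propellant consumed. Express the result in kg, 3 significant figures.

total propellant consumed ≈ 7940 kg

After the first burn: m = 14100 × exp(−1620/3190.0) = 14100 × 0.60180 = 8,485.38 kg.
After the second burn: m = 8,485.38 × exp(−1020/3190.0) = 8,485.38 × 0.72633 = 6,163.19 kg.
Total propellant = m₀ − m_final = 14100 − 6,163.19 = 7,936.81 kg.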